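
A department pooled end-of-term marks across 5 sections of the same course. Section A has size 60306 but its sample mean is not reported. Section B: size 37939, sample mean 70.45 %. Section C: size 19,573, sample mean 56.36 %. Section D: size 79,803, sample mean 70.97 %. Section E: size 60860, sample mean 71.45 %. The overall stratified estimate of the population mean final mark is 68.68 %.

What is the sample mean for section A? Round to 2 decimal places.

N = 60306 + 37939 + 19573 + 79803 + 60860 = 258481.
Overall total = μ·N = 68.68·258481 = 17752475.08.
Subtract the known strata: 37939·70.45 + 19573·56.36 + 79803·70.97 + 60860·71.45 = 13788002.74.
Remaining total for section A: 17752475.08 − 13788002.74 = 3964472.34.
Divide by its size: 3964472.34 / 60306 = 65.7393... → 65.74.

65.74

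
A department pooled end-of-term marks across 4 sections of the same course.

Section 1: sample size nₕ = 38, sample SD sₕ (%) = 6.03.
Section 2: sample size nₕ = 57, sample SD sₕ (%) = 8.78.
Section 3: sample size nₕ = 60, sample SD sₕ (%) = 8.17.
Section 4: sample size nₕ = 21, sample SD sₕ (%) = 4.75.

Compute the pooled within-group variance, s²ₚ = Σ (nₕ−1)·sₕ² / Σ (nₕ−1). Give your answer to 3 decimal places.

1: (38−1)·6.03² = 37·36.3609 = 1345.3533
2: (57−1)·8.78² = 56·77.0884 = 4316.9504
3: (60−1)·8.17² = 59·66.7489 = 3938.1851
4: (21−1)·4.75² = 20·22.5625 = 451.25
Numerator = 10051.7388; denominator = Σ(nₕ−1) = 172.
s²ₚ = 10051.7388/172 = 58.44034... → 58.440.

58.440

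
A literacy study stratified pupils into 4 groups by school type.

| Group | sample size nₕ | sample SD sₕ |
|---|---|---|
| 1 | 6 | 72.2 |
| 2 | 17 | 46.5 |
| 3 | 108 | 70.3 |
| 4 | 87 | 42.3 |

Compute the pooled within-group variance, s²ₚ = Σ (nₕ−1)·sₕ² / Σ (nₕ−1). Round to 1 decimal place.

3473.6

Degrees of freedom: 5 + 16 + 107 + 86 = 214.
Σ(nₕ−1)sₕ² = 5·5212.84 + 16·2162.25 + 107·4942.09 + 86·1789.29 = 743342.77.
s²ₚ = 743342.77 / 214 = 3473.564... → 3473.6.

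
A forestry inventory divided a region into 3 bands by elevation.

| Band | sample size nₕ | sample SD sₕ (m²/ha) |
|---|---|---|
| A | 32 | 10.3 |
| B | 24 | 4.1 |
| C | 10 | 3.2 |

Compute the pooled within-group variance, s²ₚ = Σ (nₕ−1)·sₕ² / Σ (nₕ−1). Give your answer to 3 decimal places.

59.803

Degrees of freedom: 31 + 23 + 9 = 63.
Σ(nₕ−1)sₕ² = 31·106.09 + 23·16.81 + 9·10.24 = 3767.58.
s²ₚ = 3767.58 / 63 = 59.80286... → 59.803.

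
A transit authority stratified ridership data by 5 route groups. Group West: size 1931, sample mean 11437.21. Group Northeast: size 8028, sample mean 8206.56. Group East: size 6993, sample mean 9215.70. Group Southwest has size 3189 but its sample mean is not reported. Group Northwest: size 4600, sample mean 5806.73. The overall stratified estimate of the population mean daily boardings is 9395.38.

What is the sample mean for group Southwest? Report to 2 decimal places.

16722.24

Σ Nₕx̄ₕ = N·μ, so 3189·x̄_Southwest = 24741·9395.38 − (1931·11437.21 + 8028·8206.56 + 6993·9215.70 + 4600·5806.73).
= 232451096.58 − 179123864.29 = 53327232.29.
x̄_Southwest = 53327232.29 / 3189 = 16722.2428... → 16722.24.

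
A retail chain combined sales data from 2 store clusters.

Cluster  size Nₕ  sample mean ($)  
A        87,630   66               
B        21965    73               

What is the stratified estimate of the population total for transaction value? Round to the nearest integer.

7387025

Estimate total by summing Nₕ·x̄ₕ over strata.
87630·66 + 21965·73 = 5783580 + 1603445 = 7387025.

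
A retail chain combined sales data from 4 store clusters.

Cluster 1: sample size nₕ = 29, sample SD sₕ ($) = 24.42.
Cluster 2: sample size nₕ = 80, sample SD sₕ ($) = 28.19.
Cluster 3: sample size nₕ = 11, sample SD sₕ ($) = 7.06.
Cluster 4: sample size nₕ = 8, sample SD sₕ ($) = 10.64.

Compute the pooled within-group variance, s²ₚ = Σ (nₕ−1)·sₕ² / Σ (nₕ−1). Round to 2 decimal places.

651.35

1: (29−1)·24.42² = 28·596.3364 = 16697.4192
2: (80−1)·28.19² = 79·794.6761 = 62779.4119
3: (11−1)·7.06² = 10·49.8436 = 498.436
4: (8−1)·10.64² = 7·113.2096 = 792.4672
Numerator = 80767.7343; denominator = Σ(nₕ−1) = 124.
s²ₚ = 80767.7343/124 = 651.3527... → 651.35.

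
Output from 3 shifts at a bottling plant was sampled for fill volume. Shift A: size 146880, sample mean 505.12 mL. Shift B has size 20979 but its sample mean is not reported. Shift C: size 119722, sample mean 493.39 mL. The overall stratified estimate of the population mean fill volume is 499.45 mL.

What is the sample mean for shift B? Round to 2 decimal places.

Σ Nₕx̄ₕ = N·μ, so 20979·x̄_B = 287581·499.45 − (146880·505.12 + 119722·493.39).
= 143632330.45 − 133261663.18 = 10370667.27.
x̄_B = 10370667.27 / 20979 = 494.3356... → 494.34.

494.34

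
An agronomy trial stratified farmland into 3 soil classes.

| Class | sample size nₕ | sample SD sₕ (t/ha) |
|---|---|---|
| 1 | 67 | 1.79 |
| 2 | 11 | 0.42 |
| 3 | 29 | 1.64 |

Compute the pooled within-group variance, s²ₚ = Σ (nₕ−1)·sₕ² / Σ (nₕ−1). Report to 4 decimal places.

2.7745

1: (67−1)·1.79² = 66·3.2041 = 211.4706
2: (11−1)·0.42² = 10·0.1764 = 1.764
3: (29−1)·1.64² = 28·2.6896 = 75.3088
Numerator = 288.5434; denominator = Σ(nₕ−1) = 104.
s²ₚ = 288.5434/104 = 2.774456... → 2.7745.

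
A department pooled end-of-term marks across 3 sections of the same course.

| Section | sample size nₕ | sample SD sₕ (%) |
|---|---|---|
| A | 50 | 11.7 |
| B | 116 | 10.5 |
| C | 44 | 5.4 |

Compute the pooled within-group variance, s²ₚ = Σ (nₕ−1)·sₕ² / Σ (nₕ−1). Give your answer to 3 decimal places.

Degrees of freedom: 49 + 115 + 43 = 207.
Σ(nₕ−1)sₕ² = 49·136.89 + 115·110.25 + 43·29.16 = 20640.24.
s²ₚ = 20640.24 / 207 = 99.71130... → 99.711.

99.711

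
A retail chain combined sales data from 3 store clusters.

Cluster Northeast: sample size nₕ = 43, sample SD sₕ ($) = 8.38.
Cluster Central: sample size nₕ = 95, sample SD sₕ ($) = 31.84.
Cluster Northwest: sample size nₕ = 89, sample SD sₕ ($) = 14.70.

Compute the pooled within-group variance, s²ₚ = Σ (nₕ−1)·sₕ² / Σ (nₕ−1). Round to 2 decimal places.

523.49

Degrees of freedom: 42 + 94 + 88 = 224.
Σ(nₕ−1)sₕ² = 42·70.2244 + 94·1013.7856 + 88·216.09 = 117261.1912.
s²ₚ = 117261.1912 / 224 = 523.4875... → 523.49.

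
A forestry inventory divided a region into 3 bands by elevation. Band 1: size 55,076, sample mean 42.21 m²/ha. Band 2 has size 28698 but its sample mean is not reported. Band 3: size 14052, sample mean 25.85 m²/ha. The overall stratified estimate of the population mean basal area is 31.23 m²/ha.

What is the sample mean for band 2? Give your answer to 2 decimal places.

12.79

Σ Nₕx̄ₕ = N·μ, so 28698·x̄_2 = 97826·31.23 − (55076·42.21 + 14052·25.85).
= 3055105.98 − 2688002.16 = 367103.82.
x̄_2 = 367103.82 / 28698 = 12.7920... → 12.79.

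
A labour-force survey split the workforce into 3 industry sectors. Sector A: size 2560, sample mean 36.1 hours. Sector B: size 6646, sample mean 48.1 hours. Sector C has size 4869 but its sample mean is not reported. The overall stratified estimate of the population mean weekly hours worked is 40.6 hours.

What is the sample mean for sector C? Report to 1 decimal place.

N = 2560 + 6646 + 4869 = 14075.
Overall total = μ·N = 40.6·14075 = 571445.
Subtract the known strata: 2560·36.1 + 6646·48.1 = 412088.6.
Remaining total for sector C: 571445 − 412088.6 = 159356.4.
Divide by its size: 159356.4 / 4869 = 32.729... → 32.7.

32.7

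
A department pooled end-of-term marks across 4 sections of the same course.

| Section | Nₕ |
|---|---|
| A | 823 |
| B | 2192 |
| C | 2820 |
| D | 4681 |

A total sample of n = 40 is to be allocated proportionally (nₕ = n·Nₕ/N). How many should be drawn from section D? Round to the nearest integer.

Share of section D = 4681/10516 = 0.44513.
Allocate 40 × 0.44513 = 17.805... → 18.

18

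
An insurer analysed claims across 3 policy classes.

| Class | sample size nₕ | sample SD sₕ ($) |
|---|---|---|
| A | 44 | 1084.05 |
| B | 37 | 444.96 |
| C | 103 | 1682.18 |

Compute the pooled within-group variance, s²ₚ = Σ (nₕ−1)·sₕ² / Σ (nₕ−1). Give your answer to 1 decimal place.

Degrees of freedom: 43 + 36 + 102 = 181.
Σ(nₕ−1)sₕ² = 43·1175164.4025 + 36·197989.4016 + 102·2829729.5524 = 346292102.1099.
s²ₚ = 346292102.1099 / 181 = 1913216.034... → 1913216.0.

1913216.0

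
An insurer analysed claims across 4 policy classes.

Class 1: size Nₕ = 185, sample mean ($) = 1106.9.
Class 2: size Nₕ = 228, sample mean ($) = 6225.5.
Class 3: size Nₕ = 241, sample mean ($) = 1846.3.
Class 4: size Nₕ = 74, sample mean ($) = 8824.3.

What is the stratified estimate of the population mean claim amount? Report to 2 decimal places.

N = 728; weights Wₕ = Nₕ/N = (0.2541, 0.3132, 0.3310, 0.1016).
x̄_st = Σ Wₕ·x̄ₕ = 0.2541·1106.9 + 0.3132·6225.5 + 0.3310·1846.3 + 0.1016·8824.3 ≈ 3739.2129...
→ 3739.21.

3739.21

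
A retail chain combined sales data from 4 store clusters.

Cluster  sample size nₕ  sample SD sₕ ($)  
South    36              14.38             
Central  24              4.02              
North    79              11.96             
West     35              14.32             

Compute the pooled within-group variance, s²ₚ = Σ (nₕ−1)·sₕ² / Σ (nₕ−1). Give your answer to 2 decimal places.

151.40

Degrees of freedom: 35 + 23 + 78 + 34 = 170.
Σ(nₕ−1)sₕ² = 35·206.7844 + 23·16.1604 + 78·143.0416 + 34·205.0624 = 25738.5096.
s²ₚ = 25738.5096 / 170 = 151.4030... → 151.40.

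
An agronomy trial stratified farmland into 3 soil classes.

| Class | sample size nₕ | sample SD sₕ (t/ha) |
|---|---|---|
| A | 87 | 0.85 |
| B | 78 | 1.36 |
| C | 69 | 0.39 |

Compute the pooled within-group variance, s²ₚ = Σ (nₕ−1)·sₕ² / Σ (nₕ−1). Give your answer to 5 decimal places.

A: (87−1)·0.85² = 86·0.7225 = 62.135
B: (78−1)·1.36² = 77·1.8496 = 142.4192
C: (69−1)·0.39² = 68·0.1521 = 10.3428
Numerator = 214.897; denominator = Σ(nₕ−1) = 231.
s²ₚ = 214.897/231 = 0.9302900... → 0.93029.

0.93029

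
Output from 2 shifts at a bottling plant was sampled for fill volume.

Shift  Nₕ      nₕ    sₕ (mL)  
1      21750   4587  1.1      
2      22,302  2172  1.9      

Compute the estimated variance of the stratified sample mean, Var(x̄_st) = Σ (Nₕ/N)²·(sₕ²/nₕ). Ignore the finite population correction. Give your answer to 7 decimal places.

N = 44052. Term for each stratum: Wₕ²sₕ²/nₕ.
Var(x̄_st) = 0.0000643049 + 0.0004259943 = 0.0004902991 → 0.0004903.

0.0004903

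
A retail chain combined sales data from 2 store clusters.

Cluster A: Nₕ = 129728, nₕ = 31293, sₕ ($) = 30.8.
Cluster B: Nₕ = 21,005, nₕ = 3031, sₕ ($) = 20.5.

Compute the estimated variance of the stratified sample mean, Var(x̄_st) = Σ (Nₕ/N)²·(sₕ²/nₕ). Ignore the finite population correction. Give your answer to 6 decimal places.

0.025147

N = 150733; Wₕ = Nₕ/N.
cluster A: (129728/150733)²·30.8²/31293 = 0.022454583
cluster B: (21005/150733)²·20.5²/3031 = 0.002692468
Sum = 0.025147050 → 0.025147.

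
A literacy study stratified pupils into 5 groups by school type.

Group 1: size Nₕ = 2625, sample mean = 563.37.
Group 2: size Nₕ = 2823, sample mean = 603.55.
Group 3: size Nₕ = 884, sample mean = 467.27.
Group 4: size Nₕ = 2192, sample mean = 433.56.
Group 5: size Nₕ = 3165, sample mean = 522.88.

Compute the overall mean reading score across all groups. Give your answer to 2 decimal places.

N = 2625 + 2823 + 884 + 2192 + 3165 = 11689.
The stratified mean weights each stratum mean by its population share Nₕ/N.
Σ Nₕx̄ₕ = 2625·563.37 + 2823·603.55 + 884·467.27 + 2192·433.56 + 3165·522.88 = 1478846.25 + 1703821.65 + 413066.68 + 950363.52 + 1654915.2 = 6201013.3.
Divide by N: 6201013.3 / 11689 = 530.4999... → 530.50.

530.50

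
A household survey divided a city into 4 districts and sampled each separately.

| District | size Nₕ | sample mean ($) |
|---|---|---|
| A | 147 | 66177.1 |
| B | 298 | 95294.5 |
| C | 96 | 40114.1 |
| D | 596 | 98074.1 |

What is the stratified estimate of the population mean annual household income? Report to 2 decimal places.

N = 147 + 298 + 96 + 596 = 1137.
Weight each subgroup mean by Nₕ/N and sum.
Σ Nₕx̄ₕ = 147·66177.1 + 298·95294.5 + 96·40114.1 + 596·98074.1 = 9728033.7 + 28397761 + 3850953.6 + 58452163.6 = 100428911.9.
Divide by N: 100428911.9 / 1137 = 88327.9788... → 88327.98.

88327.98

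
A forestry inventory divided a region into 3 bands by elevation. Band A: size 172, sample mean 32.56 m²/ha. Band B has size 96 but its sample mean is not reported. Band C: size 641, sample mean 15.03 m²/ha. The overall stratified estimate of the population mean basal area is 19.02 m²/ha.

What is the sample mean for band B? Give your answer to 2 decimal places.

21.40

Σ Nₕx̄ₕ = N·μ, so 96·x̄_B = 909·19.02 − (172·32.56 + 641·15.03).
= 17289.18 − 15234.55 = 2054.63.
x̄_B = 2054.63 / 96 = 21.4024... → 21.40.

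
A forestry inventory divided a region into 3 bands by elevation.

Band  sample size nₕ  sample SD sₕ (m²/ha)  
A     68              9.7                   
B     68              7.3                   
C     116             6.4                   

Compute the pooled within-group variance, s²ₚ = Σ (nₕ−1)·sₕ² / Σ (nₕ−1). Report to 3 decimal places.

58.574

A: (68−1)·9.7² = 67·94.09 = 6304.03
B: (68−1)·7.3² = 67·53.29 = 3570.43
C: (116−1)·6.4² = 115·40.96 = 4710.4
Numerator = 14584.86; denominator = Σ(nₕ−1) = 249.
s²ₚ = 14584.86/249 = 58.57373... → 58.574.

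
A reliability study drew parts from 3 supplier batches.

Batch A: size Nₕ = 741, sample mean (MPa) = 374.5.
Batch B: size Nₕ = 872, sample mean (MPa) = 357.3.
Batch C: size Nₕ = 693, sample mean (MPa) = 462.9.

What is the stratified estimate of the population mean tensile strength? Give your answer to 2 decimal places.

N = 2306; weights Wₕ = Nₕ/N = (0.3213, 0.3781, 0.3005).
x̄_st = Σ Wₕ·x̄ₕ = 0.3213·374.5 + 0.3781·357.3 + 0.3005·462.9 ≈ 394.5619...
→ 394.56.

394.56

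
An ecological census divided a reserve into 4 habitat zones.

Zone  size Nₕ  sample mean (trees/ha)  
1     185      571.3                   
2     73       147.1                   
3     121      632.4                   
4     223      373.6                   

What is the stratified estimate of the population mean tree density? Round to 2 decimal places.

N = 185 + 73 + 121 + 223 = 602.
Weight each subgroup mean by Nₕ/N and sum.
Σ Nₕx̄ₕ = 185·571.3 + 73·147.1 + 121·632.4 + 223·373.6 = 105690.5 + 10738.3 + 76520.4 + 83312.8 = 276262.
Divide by N: 276262 / 602 = 458.9070... → 458.91.

458.91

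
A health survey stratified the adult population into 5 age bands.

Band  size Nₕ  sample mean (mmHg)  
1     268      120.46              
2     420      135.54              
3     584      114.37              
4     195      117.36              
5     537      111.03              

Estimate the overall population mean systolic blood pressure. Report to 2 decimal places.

119.02

N = 2004; weights Wₕ = Nₕ/N = (0.1337, 0.2096, 0.2914, 0.0973, 0.2680).
x̄_st = Σ Wₕ·x̄ₕ = 0.1337·120.46 + 0.2096·135.54 + 0.2914·114.37 + 0.0973·117.36 + 0.2680·111.03 ≈ 119.0172...
→ 119.02.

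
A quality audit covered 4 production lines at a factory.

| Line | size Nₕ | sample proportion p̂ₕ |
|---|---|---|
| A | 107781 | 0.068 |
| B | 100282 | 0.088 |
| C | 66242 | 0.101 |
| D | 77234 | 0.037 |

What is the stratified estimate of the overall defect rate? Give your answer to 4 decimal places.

0.0731

Wₕ = Nₕ/N with N = 351539: 0.3066, 0.2853, 0.1884, 0.2197.
p̂_st = 0.3066·0.068 + 0.2853·0.088 + 0.1884·0.101 + 0.2197·0.037 ≈ 0.073113... → 0.0731.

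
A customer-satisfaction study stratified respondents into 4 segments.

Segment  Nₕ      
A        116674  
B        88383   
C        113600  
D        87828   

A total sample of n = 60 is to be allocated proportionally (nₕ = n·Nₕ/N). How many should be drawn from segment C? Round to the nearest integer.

Share of segment C = 113600/406485 = 0.27947.
Allocate 60 × 0.27947 = 16.768... → 17.

17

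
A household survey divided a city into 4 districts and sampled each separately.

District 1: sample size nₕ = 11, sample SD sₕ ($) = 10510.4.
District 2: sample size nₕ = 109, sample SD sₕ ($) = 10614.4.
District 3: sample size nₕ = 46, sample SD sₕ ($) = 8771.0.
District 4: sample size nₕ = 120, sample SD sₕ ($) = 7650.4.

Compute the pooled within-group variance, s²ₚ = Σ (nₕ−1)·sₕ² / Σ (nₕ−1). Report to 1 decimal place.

Degrees of freedom: 10 + 108 + 45 + 119 = 282.
Σ(nₕ−1)sₕ² = 10·110468508.16 + 108·112665487.36 + 45·76930441 + 119·58528620.16 = 23699333360.52.
s²ₚ = 23699333360.52 / 282 = 84040189.222... → 84040189.2.

84040189.2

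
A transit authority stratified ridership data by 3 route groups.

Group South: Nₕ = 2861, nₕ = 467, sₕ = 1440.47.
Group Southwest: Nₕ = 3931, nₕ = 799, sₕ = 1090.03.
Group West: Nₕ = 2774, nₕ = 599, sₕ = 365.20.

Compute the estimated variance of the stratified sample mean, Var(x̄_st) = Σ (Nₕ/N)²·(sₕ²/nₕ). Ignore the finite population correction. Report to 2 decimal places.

667.28

N = 9566; Wₕ = Nₕ/N.
group South: (2861/9566)²·1440.47²/467 = 397.43537
group Southwest: (3931/9566)²·1090.03²/799 = 251.11662
group West: (2774/9566)²·365.20²/599 = 18.72349
Sum = 667.27549 → 667.28.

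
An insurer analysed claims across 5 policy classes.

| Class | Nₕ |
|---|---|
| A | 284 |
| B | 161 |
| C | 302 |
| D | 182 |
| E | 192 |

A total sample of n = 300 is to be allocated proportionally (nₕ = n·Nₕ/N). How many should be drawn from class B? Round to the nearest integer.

43

N = 284 + 161 + 302 + 182 + 192 = 1121.
n_B = 300·161/1121 = 43.087... → 43.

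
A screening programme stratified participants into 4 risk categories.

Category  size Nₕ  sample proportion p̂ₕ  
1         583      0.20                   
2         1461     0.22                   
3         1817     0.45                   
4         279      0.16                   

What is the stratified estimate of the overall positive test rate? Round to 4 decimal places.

N = 583 + 1461 + 1817 + 279 = 4140.
Overall proportion = Σ (Nₕ/N)·p̂ₕ.
Σ Nₕp̂ₕ = 116.6 + 321.42 + 817.65 + 44.64 = 1300.31.
1300.31 / 4140 = 0.314085... → 0.3141.

0.3141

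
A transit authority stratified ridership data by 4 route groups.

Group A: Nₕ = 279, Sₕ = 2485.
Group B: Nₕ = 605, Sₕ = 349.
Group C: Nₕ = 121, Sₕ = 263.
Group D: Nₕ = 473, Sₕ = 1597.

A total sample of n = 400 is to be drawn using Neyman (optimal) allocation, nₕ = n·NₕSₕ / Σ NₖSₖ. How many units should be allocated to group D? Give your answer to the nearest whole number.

A: NₕSₕ = 279·2485 = 693315
B: NₕSₕ = 605·349 = 211145
C: NₕSₕ = 121·263 = 31823
D: NₕSₕ = 473·1597 = 755381
Σ NₕSₕ = 1691664.
n_D = 400·755381/1691664 = 178.613... → 179.

179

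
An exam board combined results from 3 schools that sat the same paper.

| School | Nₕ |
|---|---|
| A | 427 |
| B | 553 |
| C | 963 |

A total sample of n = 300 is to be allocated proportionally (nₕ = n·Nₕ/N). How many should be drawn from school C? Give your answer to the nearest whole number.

Share of school C = 963/1943 = 0.49563.
Allocate 300 × 0.49563 = 148.688... → 149.

149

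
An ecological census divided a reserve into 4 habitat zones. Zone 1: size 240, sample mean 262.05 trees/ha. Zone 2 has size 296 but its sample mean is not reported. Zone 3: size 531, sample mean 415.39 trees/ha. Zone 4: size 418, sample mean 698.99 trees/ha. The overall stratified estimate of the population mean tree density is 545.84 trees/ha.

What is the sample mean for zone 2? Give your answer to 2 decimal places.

793.68

Σ Nₕx̄ₕ = N·μ, so 296·x̄_2 = 1485·545.84 − (240·262.05 + 531·415.39 + 418·698.99).
= 810572.4 − 575641.91 = 234930.49.
x̄_2 = 234930.49 / 296 = 793.6841... → 793.68.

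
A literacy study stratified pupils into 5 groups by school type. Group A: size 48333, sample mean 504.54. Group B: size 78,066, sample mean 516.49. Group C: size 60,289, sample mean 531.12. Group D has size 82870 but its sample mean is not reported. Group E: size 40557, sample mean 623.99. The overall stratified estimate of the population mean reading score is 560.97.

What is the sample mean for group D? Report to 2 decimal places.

Σ Nₕx̄ₕ = N·μ, so 82870·x̄_D = 310115·560.97 − (48333·504.54 + 78066·516.49 + 60289·531.12 + 40557·623.99).
= 173965211.55 − 122034096.27 = 51931115.28.
x̄_D = 51931115.28 / 82870 = 626.6576... → 626.66.

626.66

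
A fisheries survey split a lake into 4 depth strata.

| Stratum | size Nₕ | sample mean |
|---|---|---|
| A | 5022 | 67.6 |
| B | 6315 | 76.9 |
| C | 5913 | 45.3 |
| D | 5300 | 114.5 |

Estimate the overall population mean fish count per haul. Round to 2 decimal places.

75.38

x̄_st = (Σ Nₕx̄ₕ) / (Σ Nₕ) = (5022·67.6 + 6315·76.9 + 5913·45.3 + 5300·114.5) / 22550
= 1699819.6 / 22550 = 75.3800... → 75.38.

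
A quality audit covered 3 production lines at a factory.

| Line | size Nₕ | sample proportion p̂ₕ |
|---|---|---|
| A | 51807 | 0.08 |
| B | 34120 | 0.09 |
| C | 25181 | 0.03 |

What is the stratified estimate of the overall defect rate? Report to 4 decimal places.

0.0717

N = 51807 + 34120 + 25181 = 111108.
Overall proportion = Σ (Nₕ/N)·p̂ₕ.
Σ Nₕp̂ₕ = 4144.56 + 3070.8 + 755.43 = 7970.79.
7970.79 / 111108 = 0.071739... → 0.0717.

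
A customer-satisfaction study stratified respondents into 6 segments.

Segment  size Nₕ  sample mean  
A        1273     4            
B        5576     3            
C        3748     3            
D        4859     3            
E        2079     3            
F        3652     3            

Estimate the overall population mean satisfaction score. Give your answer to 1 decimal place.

N = 1273 + 5576 + 3748 + 4859 + 2079 + 3652 = 21187.
Weight each subgroup mean by Nₕ/N and sum.
Σ Nₕx̄ₕ = 1273·4 + 5576·3 + 3748·3 + 4859·3 + 2079·3 + 3652·3 = 5092 + 16728 + 11244 + 14577 + 6237 + 10956 = 64834.
Divide by N: 64834 / 21187 = 3.060... → 3.1.

3.1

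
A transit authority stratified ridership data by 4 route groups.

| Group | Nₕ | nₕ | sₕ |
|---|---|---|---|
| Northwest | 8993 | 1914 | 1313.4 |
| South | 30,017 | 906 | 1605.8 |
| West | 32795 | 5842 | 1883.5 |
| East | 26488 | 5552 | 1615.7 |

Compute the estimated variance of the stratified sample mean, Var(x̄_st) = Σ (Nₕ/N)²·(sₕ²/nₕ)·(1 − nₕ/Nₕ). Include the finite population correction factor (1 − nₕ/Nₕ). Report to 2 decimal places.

N = 98293; Wₕ = Nₕ/N.
group Northwest: (8993/98293)²·1313.4²/1914·(1 − 1914/8993) = 5.93859
group South: (30017/98293)²·1605.8²/906·(1 − 906/30017) = 257.41505
group West: (32795/98293)²·1883.5²/5842·(1 − 5842/32795) = 55.55706
group East: (26488/98293)²·1615.7²/5552·(1 − 5552/26488) = 26.98794
Sum = 345.89864 → 345.90.

345.90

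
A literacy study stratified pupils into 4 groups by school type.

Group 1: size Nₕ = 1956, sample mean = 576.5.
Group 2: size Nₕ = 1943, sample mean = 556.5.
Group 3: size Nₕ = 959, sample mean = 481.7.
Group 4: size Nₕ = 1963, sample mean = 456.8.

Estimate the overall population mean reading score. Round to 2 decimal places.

N = 6821; weights Wₕ = Nₕ/N = (0.2868, 0.2849, 0.1406, 0.2878).
x̄_st = Σ Wₕ·x̄ₕ = 0.2868·576.5 + 0.2849·556.5 + 0.1406·481.7 + 0.2878·456.8 ≈ 523.0263...
→ 523.03.

523.03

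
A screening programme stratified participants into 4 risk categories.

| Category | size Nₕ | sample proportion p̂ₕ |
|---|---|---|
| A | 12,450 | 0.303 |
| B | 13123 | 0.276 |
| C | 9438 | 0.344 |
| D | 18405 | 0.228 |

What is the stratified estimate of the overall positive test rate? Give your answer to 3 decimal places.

N = 12450 + 13123 + 9438 + 18405 = 53416.
Overall proportion = Σ (Nₕ/N)·p̂ₕ.
Σ Nₕp̂ₕ = 3772.35 + 3621.948 + 3246.672 + 4196.34 = 14837.31.
14837.31 / 53416 = 0.27777... → 0.278.

0.278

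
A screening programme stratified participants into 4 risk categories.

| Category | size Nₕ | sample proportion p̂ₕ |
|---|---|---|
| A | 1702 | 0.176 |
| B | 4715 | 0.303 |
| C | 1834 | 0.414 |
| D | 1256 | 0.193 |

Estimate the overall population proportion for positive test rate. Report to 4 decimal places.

0.2871

N = 1702 + 4715 + 1834 + 1256 = 9507.
Overall proportion = Σ (Nₕ/N)·p̂ₕ.
Σ Nₕp̂ₕ = 299.552 + 1428.645 + 759.276 + 242.408 = 2729.881.
2729.881 / 9507 = 0.287144... → 0.2871.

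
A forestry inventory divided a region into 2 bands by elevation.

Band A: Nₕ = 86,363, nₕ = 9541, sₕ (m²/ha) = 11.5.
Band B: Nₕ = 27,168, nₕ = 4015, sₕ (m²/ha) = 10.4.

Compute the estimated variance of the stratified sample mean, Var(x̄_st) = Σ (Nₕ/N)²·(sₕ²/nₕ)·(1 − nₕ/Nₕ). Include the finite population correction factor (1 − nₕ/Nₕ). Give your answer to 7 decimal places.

N = 113531; Wₕ = Nₕ/N.
band A: (86363/113531)²·11.5²/9541·(1 − 9541/86363) = 0.0071348720
band B: (27168/113531)²·10.4²/4015·(1 − 4015/27168) = 0.0013146712
Sum = 0.0084495432 → 0.0084495.

0.0084495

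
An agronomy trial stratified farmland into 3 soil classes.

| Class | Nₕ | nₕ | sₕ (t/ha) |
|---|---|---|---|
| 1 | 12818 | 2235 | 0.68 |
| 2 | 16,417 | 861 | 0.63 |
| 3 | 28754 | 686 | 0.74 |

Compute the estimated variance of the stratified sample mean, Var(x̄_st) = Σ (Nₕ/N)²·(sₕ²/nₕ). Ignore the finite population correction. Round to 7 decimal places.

0.0002433

N = 57989. Term for each stratum: Wₕ²sₕ²/nₕ.
Var(x̄_st) = 0.0000101086 + 0.0000369466 + 0.0001962658 = 0.0002433209 → 0.0002433.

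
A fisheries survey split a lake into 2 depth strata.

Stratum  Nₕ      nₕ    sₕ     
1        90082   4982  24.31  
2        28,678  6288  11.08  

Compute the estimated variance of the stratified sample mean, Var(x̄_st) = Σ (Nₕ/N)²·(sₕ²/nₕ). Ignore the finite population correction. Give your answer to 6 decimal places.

0.069388

N = 118760. Term for each stratum: Wₕ²sₕ²/nₕ.
Var(x̄_st) = 0.068249874 + 0.001138477 = 0.069388352 → 0.069388.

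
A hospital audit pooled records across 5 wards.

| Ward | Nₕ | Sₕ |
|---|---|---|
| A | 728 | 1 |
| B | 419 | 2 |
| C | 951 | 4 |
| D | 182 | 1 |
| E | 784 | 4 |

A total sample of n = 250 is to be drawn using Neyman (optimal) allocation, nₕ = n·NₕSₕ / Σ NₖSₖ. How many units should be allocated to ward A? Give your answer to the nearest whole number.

A: NₕSₕ = 728·1 = 728
B: NₕSₕ = 419·2 = 838
C: NₕSₕ = 951·4 = 3804
D: NₕSₕ = 182·1 = 182
E: NₕSₕ = 784·4 = 3136
Σ NₕSₕ = 8688.
n_A = 250·728/8688 = 20.948... → 21.

21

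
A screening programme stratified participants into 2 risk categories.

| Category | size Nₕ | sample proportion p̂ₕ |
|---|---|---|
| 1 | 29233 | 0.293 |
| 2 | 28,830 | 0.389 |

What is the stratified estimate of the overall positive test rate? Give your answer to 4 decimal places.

Wₕ = Nₕ/N with N = 58063: 0.5035, 0.4965.
p̂_st = 0.5035·0.293 + 0.4965·0.389 ≈ 0.340667... → 0.3407.

0.3407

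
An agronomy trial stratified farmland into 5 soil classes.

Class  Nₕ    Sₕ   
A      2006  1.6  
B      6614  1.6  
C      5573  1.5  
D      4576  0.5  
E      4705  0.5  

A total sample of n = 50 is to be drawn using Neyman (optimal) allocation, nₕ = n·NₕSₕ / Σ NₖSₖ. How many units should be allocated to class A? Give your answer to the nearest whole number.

6

A: NₕSₕ = 2006·1.6 = 3209.6
B: NₕSₕ = 6614·1.6 = 10582.4
C: NₕSₕ = 5573·1.5 = 8359.5
D: NₕSₕ = 4576·0.5 = 2288
E: NₕSₕ = 4705·0.5 = 2352.5
Σ NₕSₕ = 26792.
n_A = 50·3209.6/26792 = 5.990... → 6.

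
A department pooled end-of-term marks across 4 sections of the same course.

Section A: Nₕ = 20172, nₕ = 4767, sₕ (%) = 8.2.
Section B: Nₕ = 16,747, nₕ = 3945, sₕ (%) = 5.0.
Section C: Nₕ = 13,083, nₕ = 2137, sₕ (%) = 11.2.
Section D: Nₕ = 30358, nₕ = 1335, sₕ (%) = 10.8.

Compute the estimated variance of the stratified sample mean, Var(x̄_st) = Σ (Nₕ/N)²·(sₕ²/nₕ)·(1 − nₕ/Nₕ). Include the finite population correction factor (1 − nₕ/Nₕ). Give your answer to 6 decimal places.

N = 80360; Wₕ = Nₕ/N.
section A: (20172/80360)²·8.2²/4767·(1 − 4767/20172) = 0.000678755
section B: (16747/80360)²·5.0²/3945·(1 − 3945/16747) = 0.000210391
section C: (13083/80360)²·11.2²/2137·(1 − 2137/13083) = 0.001301711
section D: (30358/80360)²·10.8²/1335·(1 − 1335/30358) = 0.011920702
Sum = 0.014111560 → 0.014112.

0.014112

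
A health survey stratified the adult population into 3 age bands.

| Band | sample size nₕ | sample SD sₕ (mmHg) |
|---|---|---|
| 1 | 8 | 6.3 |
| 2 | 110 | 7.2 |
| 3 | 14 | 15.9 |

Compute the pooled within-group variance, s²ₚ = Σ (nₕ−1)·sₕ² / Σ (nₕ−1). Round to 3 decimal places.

71.433

1: (8−1)·6.3² = 7·39.69 = 277.83
2: (110−1)·7.2² = 109·51.84 = 5650.56
3: (14−1)·15.9² = 13·252.81 = 3286.53
Numerator = 9214.92; denominator = Σ(nₕ−1) = 129.
s²ₚ = 9214.92/129 = 71.43349... → 71.433.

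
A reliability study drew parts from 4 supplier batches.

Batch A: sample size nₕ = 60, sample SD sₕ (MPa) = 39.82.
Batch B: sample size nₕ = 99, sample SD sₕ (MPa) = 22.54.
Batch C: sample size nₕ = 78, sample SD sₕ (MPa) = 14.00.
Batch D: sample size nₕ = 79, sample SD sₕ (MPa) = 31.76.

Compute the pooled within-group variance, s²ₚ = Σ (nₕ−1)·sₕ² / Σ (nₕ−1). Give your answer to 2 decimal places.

759.97

A: (60−1)·39.82² = 59·1585.6324 = 93552.3116
B: (99−1)·22.54² = 98·508.0516 = 49789.0568
C: (78−1)·14.00² = 77·196 = 15092
D: (79−1)·31.76² = 78·1008.6976 = 78678.4128
Numerator = 237111.7812; denominator = Σ(nₕ−1) = 312.
s²ₚ = 237111.7812/312 = 759.9737... → 759.97.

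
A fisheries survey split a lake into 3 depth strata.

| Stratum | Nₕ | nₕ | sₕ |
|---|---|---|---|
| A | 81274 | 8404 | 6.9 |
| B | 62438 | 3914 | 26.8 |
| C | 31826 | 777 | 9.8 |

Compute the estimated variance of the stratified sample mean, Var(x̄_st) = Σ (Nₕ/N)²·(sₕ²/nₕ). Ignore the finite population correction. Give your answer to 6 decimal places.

0.028494

N = 175538; Wₕ = Nₕ/N.
stratum A: (81274/175538)²·6.9²/8404 = 0.001214432
stratum B: (62438/175538)²·26.8²/3914 = 0.023216911
stratum C: (31826/175538)²·9.8²/777 = 0.004063057
Sum = 0.028494400 → 0.028494.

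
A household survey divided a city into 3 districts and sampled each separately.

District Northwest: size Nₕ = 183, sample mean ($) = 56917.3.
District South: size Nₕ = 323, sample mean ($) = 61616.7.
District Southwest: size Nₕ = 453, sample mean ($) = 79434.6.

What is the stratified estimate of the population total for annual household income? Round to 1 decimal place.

Population total = Σ Nₕ·x̄ₕ (each stratum's size times its mean).
183·56917.3 + 323·61616.7 + 453·79434.6 = 10415865.9 + 19902194.1 + 35983873.8 = 66301933.8.

66301933.8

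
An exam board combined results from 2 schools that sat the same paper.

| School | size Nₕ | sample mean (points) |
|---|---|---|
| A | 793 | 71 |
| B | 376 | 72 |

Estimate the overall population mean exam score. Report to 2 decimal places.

N = 1169; weights Wₕ = Nₕ/N = (0.6784, 0.3216).
x̄_st = Σ Wₕ·x̄ₕ = 0.6784·71 + 0.3216·72 ≈ 71.3216...
→ 71.32.

71.32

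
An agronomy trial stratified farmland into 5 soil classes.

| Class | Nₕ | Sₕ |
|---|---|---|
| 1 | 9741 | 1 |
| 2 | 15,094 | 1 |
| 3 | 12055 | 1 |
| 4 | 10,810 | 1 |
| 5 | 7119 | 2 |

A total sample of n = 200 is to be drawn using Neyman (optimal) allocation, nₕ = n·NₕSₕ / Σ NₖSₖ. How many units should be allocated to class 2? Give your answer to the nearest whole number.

49

Σ NₕSₕ = 9741·1 + 15094·1 + 12055·1 + 10810·1 + 7119·2 = 61938.
Share for 2: 15094/61938 = 0.24370.
n_2 = 200 × 0.24370 = 48.739... → 49.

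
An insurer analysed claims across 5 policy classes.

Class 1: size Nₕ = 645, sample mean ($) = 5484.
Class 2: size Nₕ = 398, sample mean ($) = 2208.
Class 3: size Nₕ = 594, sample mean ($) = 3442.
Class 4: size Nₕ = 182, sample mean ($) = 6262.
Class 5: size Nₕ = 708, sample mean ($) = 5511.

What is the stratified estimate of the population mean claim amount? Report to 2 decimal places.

N = 645 + 398 + 594 + 182 + 708 = 2527.
Overall mean = Σ (Nₕ/N)·x̄ₕ — weight by population share, not a simple average.
Σ Nₕx̄ₕ = 645·5484 + 398·2208 + 594·3442 + 182·6262 + 708·5511 = 3537180 + 878784 + 2044548 + 1139684 + 3901788 = 11501984.
Divide by N: 11501984 / 2527 = 4551.6359... → 4551.64.

4551.64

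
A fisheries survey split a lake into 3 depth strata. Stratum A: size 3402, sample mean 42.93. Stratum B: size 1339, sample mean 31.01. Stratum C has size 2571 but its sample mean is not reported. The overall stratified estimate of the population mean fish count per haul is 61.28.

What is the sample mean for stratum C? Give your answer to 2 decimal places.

N = 3402 + 1339 + 2571 = 7312.
Overall total = μ·N = 61.28·7312 = 448079.36.
Subtract the known strata: 3402·42.93 + 1339·31.01 = 187570.25.
Remaining total for stratum C: 448079.36 − 187570.25 = 260509.11.
Divide by its size: 260509.11 / 2571 = 101.3260... → 101.33.

101.33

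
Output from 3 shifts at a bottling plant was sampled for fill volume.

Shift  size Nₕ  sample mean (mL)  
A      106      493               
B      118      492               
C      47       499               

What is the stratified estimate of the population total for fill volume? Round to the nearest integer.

Estimate total by summing Nₕ·x̄ₕ over strata.
106·493 + 118·492 + 47·499 = 52258 + 58056 + 23453 = 133767.

133767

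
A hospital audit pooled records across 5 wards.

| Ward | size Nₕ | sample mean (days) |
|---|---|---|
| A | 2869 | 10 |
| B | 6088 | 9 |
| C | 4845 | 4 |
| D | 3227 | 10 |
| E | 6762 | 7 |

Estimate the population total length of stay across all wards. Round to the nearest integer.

182466

Estimate total by summing Nₕ·x̄ₕ over strata.
2869·10 + 6088·9 + 4845·4 + 3227·10 + 6762·7 = 28690 + 54792 + 19380 + 32270 + 47334 = 182466.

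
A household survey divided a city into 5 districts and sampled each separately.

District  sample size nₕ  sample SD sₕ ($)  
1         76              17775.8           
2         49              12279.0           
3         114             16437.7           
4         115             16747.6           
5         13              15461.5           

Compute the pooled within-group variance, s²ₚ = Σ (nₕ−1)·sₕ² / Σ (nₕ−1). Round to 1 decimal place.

1: (76−1)·17775.8² = 75·315979065.64 = 23698429923
2: (49−1)·12279.0² = 48·150773841 = 7237144368
3: (114−1)·16437.7² = 113·270197981.29 = 30532371885.77
4: (115−1)·16747.6² = 114·280482105.76 = 31974960056.64
5: (13−1)·15461.5² = 12·239057982.25 = 2868695787
Numerator = 96311602020.41; denominator = Σ(nₕ−1) = 362.
s²ₚ = 96311602020.41/362 = 266054149.228... → 266054149.2.

266054149.2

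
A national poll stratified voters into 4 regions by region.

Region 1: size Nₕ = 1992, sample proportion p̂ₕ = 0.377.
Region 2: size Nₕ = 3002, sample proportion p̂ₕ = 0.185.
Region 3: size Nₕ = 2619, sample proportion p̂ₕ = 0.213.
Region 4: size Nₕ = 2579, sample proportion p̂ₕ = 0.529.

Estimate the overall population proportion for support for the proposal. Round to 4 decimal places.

0.3168

Wₕ = Nₕ/N with N = 10192: 0.1954, 0.2945, 0.2570, 0.2530.
p̂_st = 0.1954·0.377 + 0.2945·0.185 + 0.2570·0.213 + 0.2530·0.529 ≈ 0.316767... → 0.3168.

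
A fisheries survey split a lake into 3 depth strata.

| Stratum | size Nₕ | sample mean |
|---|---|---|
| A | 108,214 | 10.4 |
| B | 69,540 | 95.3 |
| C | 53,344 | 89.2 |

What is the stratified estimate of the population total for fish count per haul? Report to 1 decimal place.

12510872.4

A: 108214·10.4 = 1125425.6
B: 69540·95.3 = 6627162
C: 53344·89.2 = 4758284.8
τ̂ = Σ Nₕx̄ₕ = 12510872.4.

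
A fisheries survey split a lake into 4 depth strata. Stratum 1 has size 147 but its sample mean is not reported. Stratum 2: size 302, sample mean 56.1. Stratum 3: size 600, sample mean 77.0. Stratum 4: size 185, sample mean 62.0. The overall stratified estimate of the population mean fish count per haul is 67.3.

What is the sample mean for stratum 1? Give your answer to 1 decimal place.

Σ Nₕx̄ₕ = N·μ, so 147·x̄_1 = 1234·67.3 − (302·56.1 + 600·77.0 + 185·62.0).
= 83048.2 − 74612.2 = 8436.
x̄_1 = 8436 / 147 = 57.388... → 57.4.

57.4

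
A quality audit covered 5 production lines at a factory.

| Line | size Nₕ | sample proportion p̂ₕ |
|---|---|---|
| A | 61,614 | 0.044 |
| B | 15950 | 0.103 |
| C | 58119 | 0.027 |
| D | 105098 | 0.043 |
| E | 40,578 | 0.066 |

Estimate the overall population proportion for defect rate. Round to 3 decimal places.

Wₕ = Nₕ/N with N = 281359: 0.2190, 0.0567, 0.2066, 0.3735, 0.1442.
p̂_st = 0.2190·0.044 + 0.0567·0.103 + 0.2066·0.027 + 0.3735·0.043 + 0.1442·0.066 ≈ 0.04663... → 0.047.

0.047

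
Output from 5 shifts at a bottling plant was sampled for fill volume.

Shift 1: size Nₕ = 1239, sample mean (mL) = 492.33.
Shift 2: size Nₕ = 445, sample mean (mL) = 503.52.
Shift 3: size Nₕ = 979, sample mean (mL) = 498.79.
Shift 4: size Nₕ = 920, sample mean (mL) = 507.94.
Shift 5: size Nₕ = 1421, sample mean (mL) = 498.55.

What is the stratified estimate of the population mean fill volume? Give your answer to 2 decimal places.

N = 5004; weights Wₕ = Nₕ/N = (0.2476, 0.0889, 0.1956, 0.1839, 0.2840).
x̄_st = Σ Wₕ·x̄ₕ = 0.2476·492.33 + 0.0889·503.52 + 0.1956·498.79 + 0.1839·507.94 + 0.2840·498.55 ≈ 499.2252...
→ 499.23.

499.23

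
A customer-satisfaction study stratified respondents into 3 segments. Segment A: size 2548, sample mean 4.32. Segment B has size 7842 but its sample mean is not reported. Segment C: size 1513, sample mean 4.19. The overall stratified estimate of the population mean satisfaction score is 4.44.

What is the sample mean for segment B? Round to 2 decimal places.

Σ Nₕx̄ₕ = N·μ, so 7842·x̄_B = 11903·4.44 − (2548·4.32 + 1513·4.19).
= 52849.32 − 17346.83 = 35502.49.
x̄_B = 35502.49 / 7842 = 4.5272... → 4.53.

4.53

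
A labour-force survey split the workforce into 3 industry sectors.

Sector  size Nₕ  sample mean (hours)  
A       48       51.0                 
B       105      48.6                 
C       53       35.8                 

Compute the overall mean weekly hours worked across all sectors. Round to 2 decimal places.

45.87

N = 48 + 105 + 53 = 206.
Weight each subgroup mean by Nₕ/N and sum.
Σ Nₕx̄ₕ = 48·51.0 + 105·48.6 + 53·35.8 = 2448 + 5103 + 1897.4 = 9448.4.
Divide by N: 9448.4 / 206 = 45.8660... → 45.87.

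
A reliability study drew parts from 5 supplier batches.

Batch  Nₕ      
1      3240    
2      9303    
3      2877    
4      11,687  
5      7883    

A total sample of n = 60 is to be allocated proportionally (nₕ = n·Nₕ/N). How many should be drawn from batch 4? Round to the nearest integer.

Share of batch 4 = 11687/34990 = 0.33401.
Allocate 60 × 0.33401 = 20.041... → 20.

20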